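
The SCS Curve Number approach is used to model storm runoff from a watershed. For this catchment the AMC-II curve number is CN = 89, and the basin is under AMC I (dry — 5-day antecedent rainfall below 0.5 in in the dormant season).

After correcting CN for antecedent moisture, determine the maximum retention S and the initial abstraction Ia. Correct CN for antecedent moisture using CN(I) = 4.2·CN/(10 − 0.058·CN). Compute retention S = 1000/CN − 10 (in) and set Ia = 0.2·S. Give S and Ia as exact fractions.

S = 5500/1869 in ≈ 2.943 in; Ia = 1100/1869 in ≈ 0.589 in

Dry (AMC I): CN(I) = 4.2·89/(10 − 0.058·89) = (1869/5)/(2419/500) = 186900/2419 ≈ 77.263
Max retention: S = 1000/(186900/2419) − 10 = 5500/1869 in (≈ 2.943 in)
Initial abstraction Ia = S/5 = (5500/1869)/5 = 1100/1869 ≈ 0.589 in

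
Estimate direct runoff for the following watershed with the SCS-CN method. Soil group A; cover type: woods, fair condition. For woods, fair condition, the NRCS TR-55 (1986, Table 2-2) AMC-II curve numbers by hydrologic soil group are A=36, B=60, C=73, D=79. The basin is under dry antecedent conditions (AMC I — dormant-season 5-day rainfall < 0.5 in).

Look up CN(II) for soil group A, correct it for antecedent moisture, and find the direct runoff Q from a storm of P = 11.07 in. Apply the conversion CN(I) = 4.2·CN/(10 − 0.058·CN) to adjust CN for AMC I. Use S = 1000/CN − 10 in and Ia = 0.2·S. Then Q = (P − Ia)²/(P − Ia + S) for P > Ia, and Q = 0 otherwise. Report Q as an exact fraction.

Q = 2422903729/16050314700 in ≈ 0.151 in

NRCS table: woods, fair condition, soil group A → CN(II) = 36
Dry (AMC I): CN(I) = 4.2·36/(10 − 0.058·36) = (756/5)/(989/125) = 18900/989 ≈ 19.110
S = 1000/(18900/989) − 10 = 8000/189 in ≈ 42.328 in
Ia = 0.2S: 0.2·42.328 = 8.466 in (exactly 1600/189)
Since P=11.070 > Ia=8.466: effective rainfall P−Ia = 49223/18900 in
Q: (49223/18900)² ÷ (849223/18900) = 2422903729/16050314700 in (≈ 0.151 in)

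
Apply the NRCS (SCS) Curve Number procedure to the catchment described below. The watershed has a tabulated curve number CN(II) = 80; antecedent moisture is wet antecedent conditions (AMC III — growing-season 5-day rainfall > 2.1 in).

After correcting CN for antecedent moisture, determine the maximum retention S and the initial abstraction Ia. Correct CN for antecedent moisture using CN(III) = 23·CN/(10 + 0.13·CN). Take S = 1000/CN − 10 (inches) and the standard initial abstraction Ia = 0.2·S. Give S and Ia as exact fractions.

CN(III) from CN(II)=80: (23·80)/(10 + 0.13·80) = 4600/51 ≈ 90.196
Retention S: 1000/CN − 10 with CN=90.196 → S = 25/23 ≈ 1.087 in
Ia = 0.2·(25/23) = 5/23 in ≈ 0.217 in

S = 25/23 in ≈ 1.087 in; Ia = 5/23 in ≈ 0.217 in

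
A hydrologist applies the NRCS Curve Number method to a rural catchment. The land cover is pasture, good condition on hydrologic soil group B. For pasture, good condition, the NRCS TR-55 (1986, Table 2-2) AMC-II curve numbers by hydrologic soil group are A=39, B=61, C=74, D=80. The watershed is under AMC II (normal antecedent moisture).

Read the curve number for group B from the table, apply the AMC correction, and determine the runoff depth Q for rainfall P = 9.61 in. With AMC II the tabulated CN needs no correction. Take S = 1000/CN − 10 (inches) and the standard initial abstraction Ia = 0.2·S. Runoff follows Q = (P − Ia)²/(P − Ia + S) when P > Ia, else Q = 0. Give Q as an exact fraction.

Q = 2582774041/547908100 in ≈ 4.714 in

NRCS table: pasture, good condition, soil group B → CN(II) = 61
AMC II — tabulated CN = 61 applies directly.
Retention S: 1000/CN − 10 with CN=61.000 → S = 390/61 ≈ 6.393 in
Ia = 0.2S: 0.2·6.393 = 1.279 in (exactly 78/61)
Excess rainfall: 9.610 − 1.279 = 8.331 in; P > Ia so Q > 0
Q = (50821/6100)²/((50821/6100) + 390/61) = (2582774041/37210000)/(89821/6100) = 2582774041/547908100 in ≈ 4.714 in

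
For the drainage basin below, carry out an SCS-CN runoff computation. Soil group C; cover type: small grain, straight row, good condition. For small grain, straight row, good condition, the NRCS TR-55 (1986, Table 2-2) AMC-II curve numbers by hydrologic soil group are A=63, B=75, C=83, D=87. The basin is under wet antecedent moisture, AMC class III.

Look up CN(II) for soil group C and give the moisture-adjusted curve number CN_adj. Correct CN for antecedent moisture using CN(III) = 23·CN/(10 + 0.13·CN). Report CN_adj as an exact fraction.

NRCS table: small grain, straight row, good condition, soil group C → CN(II) = 83
Adjust CN=83 to AMC III: 23·83/(10 + 0.13·83) → 1909 ÷ (2079/100) = 190900/2079 ≈ 91.823

CN_adj = 190900/2079 ≈ 91.823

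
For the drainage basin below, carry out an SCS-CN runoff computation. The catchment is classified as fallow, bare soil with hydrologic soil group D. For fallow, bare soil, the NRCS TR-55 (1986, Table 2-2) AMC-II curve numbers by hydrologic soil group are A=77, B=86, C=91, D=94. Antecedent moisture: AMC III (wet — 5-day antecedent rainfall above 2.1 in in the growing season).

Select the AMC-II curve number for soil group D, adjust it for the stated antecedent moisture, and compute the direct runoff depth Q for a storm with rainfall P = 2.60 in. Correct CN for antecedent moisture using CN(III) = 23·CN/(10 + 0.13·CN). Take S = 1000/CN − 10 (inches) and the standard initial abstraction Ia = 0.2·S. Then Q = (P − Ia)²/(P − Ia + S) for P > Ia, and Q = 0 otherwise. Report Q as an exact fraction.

NRCS table: fallow, bare soil, soil group D → CN(II) = 94
CN(III) from CN(II)=94: (23·94)/(10 + 0.13·94) = 108100/1111 ≈ 97.300
S = 1000/(108100/1111) − 10 = 300/1081 in ≈ 0.278 in
Ia = 0.2S: 0.2·0.278 = 0.056 in (exactly 60/1081)
P − Ia = 2.600 − 0.056 = 13753/5405 ≈ 2.544 in (> 0, runoff occurs)
Q = (13753/5405)²/((13753/5405) + 300/1081) = (189145009/29214025)/(15253/5405) = 189145009/82442465 in ≈ 2.294 in

Q = 189145009/82442465 in ≈ 2.294 in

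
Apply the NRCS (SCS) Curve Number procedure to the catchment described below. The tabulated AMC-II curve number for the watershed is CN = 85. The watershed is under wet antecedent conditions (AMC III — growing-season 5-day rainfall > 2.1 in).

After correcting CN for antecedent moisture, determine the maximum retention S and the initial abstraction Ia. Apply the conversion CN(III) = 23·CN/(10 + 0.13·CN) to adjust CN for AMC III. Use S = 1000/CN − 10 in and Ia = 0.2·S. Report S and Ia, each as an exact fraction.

CN(III) from CN(II)=85: (23·85)/(10 + 0.13·85) = 39100/421 ≈ 92.874
Max retention: S = 1000/(39100/421) − 10 = 300/391 in (≈ 0.767 in)
Ia = 0.2S: 0.2·0.767 = 0.153 in (exactly 60/391)

S = 300/391 in ≈ 0.767 in; Ia = 60/391 in ≈ 0.153 in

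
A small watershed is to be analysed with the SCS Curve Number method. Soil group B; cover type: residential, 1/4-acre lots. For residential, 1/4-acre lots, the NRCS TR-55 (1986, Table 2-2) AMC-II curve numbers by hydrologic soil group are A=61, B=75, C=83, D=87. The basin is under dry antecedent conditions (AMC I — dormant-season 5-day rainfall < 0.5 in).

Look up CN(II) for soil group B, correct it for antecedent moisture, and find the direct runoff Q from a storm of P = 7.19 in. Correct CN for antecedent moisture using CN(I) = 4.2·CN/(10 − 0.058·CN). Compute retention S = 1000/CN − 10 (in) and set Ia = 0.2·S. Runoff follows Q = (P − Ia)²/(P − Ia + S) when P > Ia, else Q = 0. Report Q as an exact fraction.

NRCS table: residential, 1/4-acre lots, soil group B → CN(II) = 75
CN(I) from CN(II)=75: (4.2·75)/(10 − 0.058·75) = 6300/113 ≈ 55.752
S = 1000/(6300/113) − 10 = 500/63 in ≈ 7.937 in
Ia = 0.2·(500/63) = 100/63 in ≈ 1.587 in
Since P=7.190 > Ia=1.587: effective rainfall P−Ia = 35297/6300 in
Q: (35297/6300)² ÷ (85297/6300) = 1245878209/537371100 in (≈ 2.318 in)

Q = 1245878209/537371100 in ≈ 2.318 in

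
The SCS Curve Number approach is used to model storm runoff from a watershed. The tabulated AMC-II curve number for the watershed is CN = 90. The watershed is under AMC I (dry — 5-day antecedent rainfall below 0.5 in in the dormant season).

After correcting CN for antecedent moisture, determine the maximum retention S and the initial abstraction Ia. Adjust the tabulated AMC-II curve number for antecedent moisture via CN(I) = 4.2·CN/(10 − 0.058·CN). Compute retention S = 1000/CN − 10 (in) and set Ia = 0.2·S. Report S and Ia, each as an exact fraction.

S = 500/189 in ≈ 2.646 in; Ia = 100/189 in ≈ 0.529 in

CN(I) from CN(II)=90: (4.2·90)/(10 − 0.058·90) = 18900/239 ≈ 79.079
Retention S: 1000/CN − 10 with CN=79.079 → S = 500/189 ≈ 2.646 in
Ia = 0.2S: 0.2·2.646 = 0.529 in (exactly 100/189)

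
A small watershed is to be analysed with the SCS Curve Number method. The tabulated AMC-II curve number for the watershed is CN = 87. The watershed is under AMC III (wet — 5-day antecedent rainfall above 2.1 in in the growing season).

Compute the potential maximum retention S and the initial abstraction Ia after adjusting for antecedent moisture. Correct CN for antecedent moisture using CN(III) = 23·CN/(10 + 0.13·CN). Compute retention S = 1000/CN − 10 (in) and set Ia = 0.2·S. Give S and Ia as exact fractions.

S = 1300/2001 in ≈ 0.650 in; Ia = 260/2001 in ≈ 0.130 in

CN(III) from CN(II)=87: (23·87)/(10 + 0.13·87) = 200100/2131 ≈ 93.900
S = 1000/(200100/2131) − 10 = 1300/2001 in ≈ 0.650 in
Ia = 0.2·(1300/2001) = 260/2001 in ≈ 0.130 in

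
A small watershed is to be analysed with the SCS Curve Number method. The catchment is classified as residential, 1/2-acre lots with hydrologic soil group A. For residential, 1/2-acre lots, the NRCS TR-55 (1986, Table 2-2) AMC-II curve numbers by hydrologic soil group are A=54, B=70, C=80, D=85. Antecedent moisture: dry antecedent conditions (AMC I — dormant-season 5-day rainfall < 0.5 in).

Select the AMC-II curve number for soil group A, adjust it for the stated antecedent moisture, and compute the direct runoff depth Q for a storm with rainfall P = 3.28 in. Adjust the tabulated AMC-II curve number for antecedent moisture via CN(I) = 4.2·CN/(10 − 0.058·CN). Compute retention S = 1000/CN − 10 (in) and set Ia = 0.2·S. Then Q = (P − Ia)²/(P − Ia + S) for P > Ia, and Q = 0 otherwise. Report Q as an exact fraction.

NRCS table: residential, 1/2-acre lots, soil group A → CN(II) = 54
Adjust CN=54 to AMC I: 4.2·54/(10 − 0.058·54) → (1134/5) ÷ (1717/250) = 56700/1717 ≈ 33.023
Max retention: S = 1000/(56700/1717) − 10 = 11500/567 in (≈ 20.282 in)
Initial abstraction Ia = S/5 = (11500/567)/5 = 2300/567 ≈ 4.056 in
P = 3.280 ≤ Ia = 4.056 in: entire storm abstracted, Q = 0.

Q = 0 in ≈ 0.000 in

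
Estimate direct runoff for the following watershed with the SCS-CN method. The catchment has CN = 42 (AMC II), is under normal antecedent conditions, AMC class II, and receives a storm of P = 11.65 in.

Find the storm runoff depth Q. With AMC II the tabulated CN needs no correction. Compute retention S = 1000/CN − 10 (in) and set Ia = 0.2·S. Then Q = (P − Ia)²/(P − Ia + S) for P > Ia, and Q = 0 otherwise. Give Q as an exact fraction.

AMC II — tabulated CN = 42 applies directly.
Max retention: S = 1000/42 − 10 = 290/21 in (≈ 13.810 in)
Initial abstraction Ia = S/5 = (290/21)/5 = 58/21 ≈ 2.762 in
Excess rainfall: 11.650 − 2.762 = 8.888 in; P > Ia so Q > 0
Runoff Q = (P−Ia)²/(P−Ia+S) = (8.888)²/(8.888+13.810) = 13935289/4003860 ≈ 3.480 in

Q = 13935289/4003860 in ≈ 3.480 in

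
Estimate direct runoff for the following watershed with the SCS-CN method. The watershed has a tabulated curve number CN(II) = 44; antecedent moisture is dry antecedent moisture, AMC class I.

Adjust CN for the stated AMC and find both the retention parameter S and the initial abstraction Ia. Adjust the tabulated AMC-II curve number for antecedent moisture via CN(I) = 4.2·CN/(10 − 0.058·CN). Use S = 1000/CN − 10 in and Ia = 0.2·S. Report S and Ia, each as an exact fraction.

S = 1000/33 in ≈ 30.303 in; Ia = 200/33 in ≈ 6.061 in

CN(I) from CN(II)=44: (4.2·44)/(10 − 0.058·44) = 3300/133 ≈ 24.812
S = 1000/(3300/133) − 10 = 1000/33 in ≈ 30.303 in
Ia = 0.2·(1000/33) = 200/33 in ≈ 6.061 in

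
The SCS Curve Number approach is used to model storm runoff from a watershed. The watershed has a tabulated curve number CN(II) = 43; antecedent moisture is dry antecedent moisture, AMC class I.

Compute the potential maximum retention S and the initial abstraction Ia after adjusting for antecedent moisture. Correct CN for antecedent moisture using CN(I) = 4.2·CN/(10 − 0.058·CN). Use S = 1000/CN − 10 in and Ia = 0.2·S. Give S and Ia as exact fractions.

S = 9500/301 in ≈ 31.561 in; Ia = 1900/301 in ≈ 6.312 in

CN(I) from CN(II)=43: (4.2·43)/(10 − 0.058·43) = 30100/1251 ≈ 24.061
Max retention: S = 1000/(30100/1251) − 10 = 9500/301 in (≈ 31.561 in)
Ia = 0.2S: 0.2·31.561 = 6.312 in (exactly 1900/301)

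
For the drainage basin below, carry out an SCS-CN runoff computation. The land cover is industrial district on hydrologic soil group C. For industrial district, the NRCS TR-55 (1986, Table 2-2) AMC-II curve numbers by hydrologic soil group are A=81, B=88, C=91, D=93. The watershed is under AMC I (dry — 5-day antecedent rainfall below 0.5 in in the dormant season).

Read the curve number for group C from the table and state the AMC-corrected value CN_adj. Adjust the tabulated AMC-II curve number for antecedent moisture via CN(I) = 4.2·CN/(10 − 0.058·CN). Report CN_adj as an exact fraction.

CN_adj = 63700/787 ≈ 80.940

NRCS table: industrial district, soil group C → CN(II) = 91
CN(I) from CN(II)=91: (4.2·91)/(10 − 0.058·91) = 63700/787 ≈ 80.940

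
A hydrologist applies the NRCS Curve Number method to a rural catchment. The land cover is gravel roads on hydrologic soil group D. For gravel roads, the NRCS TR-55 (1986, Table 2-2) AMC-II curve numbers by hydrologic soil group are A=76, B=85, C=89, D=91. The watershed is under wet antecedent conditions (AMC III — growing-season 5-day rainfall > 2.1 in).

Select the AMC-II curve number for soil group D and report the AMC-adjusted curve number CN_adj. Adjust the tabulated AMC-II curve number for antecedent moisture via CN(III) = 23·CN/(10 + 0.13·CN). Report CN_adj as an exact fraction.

CN_adj = 209300/2183 ≈ 95.877

NRCS table: gravel roads, soil group D → CN(II) = 91
Wet (AMC III): CN(III) = 23·91/(10 + 0.13·91) = 2093/(2183/100) = 209300/2183 ≈ 95.877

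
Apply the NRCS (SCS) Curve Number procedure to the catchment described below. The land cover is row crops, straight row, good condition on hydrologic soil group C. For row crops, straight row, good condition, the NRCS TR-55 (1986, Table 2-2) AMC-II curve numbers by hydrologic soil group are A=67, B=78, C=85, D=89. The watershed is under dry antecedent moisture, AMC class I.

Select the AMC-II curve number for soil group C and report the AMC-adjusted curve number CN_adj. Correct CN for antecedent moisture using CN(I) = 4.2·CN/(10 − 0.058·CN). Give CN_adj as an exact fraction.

NRCS table: row crops, straight row, good condition, soil group C → CN(II) = 85
Dry (AMC I): CN(I) = 4.2·85/(10 − 0.058·85) = 357/(507/100) = 11900/169 ≈ 70.414

CN_adj = 11900/169 ≈ 70.414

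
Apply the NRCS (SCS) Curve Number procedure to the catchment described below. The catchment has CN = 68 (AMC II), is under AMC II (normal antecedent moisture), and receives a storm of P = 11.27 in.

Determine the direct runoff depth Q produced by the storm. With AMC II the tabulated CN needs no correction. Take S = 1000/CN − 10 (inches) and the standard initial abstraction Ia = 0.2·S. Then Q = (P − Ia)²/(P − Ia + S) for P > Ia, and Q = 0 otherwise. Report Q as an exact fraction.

Q = 308318481/43450300 in ≈ 7.096 in

AMC II — tabulated CN = 68 applies directly.
Max retention: S = 1000/68 − 10 = 80/17 in (≈ 4.706 in)
Ia = 0.2S: 0.2·4.706 = 0.941 in (exactly 16/17)
Since P=11.270 > Ia=0.941: effective rainfall P−Ia = 17559/1700 in
Runoff Q = (P−Ia)²/(P−Ia+S) = (10.329)²/(10.329+4.706) = 308318481/43450300 ≈ 7.096 in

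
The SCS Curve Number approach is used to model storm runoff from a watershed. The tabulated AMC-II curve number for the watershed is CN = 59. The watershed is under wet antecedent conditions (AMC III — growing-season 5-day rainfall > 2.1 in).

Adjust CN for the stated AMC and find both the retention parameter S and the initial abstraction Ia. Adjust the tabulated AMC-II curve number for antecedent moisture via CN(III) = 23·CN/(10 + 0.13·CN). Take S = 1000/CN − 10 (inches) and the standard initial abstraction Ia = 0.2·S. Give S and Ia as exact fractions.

Adjust CN=59 to AMC III: 23·59/(10 + 0.13·59) → 1357 ÷ (1767/100) = 135700/1767 ≈ 76.797
Retention S: 1000/CN − 10 with CN=76.797 → S = 4100/1357 ≈ 3.021 in
Ia = 0.2·(4100/1357) = 820/1357 in ≈ 0.604 in

S = 4100/1357 in ≈ 3.021 in; Ia = 820/1357 in ≈ 0.604 in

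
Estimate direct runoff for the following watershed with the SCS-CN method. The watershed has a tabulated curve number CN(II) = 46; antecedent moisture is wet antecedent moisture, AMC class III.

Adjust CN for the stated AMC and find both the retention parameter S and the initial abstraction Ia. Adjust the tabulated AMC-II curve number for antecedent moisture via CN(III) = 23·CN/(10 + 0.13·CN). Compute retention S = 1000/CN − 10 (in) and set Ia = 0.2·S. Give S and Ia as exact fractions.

CN(III) from CN(II)=46: (23·46)/(10 + 0.13·46) = 52900/799 ≈ 66.208
Max retention: S = 1000/(52900/799) − 10 = 2700/529 in (≈ 5.104 in)
Ia = 0.2·(2700/529) = 540/529 in ≈ 1.021 in

S = 2700/529 in ≈ 5.104 in; Ia = 540/529 in ≈ 1.021 in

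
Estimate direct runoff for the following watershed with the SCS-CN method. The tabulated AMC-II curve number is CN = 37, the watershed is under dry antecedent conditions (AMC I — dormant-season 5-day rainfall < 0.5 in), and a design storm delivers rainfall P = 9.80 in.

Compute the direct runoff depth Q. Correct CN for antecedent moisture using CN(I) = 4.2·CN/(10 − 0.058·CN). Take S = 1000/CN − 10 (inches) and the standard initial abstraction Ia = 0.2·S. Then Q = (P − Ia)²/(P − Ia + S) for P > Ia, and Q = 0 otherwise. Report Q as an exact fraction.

CN(I) from CN(II)=37: (4.2·37)/(10 − 0.058·37) = 3700/187 ≈ 19.786
Max retention: S = 1000/(3700/187) − 10 = 1500/37 in (≈ 40.541 in)
Ia = 0.2·(1500/37) = 300/37 in ≈ 8.108 in
Since P=9.800 > Ia=8.108: effective rainfall P−Ia = 313/185 in
Runoff Q = (P−Ia)²/(P−Ia+S) = (1.692)²/(1.692+40.541) = 97969/1445405 ≈ 0.068 in

Q = 97969/1445405 in ≈ 0.068 in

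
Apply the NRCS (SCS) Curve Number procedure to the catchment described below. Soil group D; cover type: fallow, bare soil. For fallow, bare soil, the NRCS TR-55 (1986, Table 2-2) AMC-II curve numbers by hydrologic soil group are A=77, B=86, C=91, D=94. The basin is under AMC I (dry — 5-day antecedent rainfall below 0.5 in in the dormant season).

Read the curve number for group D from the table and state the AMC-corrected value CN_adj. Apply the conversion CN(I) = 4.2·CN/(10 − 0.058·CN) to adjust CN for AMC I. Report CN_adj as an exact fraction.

CN_adj = 32900/379 ≈ 86.807

NRCS table: fallow, bare soil, soil group D → CN(II) = 94
CN(I) from CN(II)=94: (4.2·94)/(10 − 0.058·94) = 32900/379 ≈ 86.807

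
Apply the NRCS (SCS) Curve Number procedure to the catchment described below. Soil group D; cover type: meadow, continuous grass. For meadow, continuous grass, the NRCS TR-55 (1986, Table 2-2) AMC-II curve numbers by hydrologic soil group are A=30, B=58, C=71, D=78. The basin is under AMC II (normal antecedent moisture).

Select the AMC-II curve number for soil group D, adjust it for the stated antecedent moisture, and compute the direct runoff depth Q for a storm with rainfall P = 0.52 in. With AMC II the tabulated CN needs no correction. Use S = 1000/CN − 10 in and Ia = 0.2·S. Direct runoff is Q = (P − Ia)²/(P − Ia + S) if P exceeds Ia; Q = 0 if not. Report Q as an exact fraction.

Q = 0 in ≈ 0.000 in

NRCS table: meadow, continuous grass, soil group D → CN(II) = 78
Average conditions: CN = 78 (no AMC adjustment).
Retention S: 1000/CN − 10 with CN=78.000 → S = 110/39 ≈ 2.821 in
Ia = 0.2S: 0.2·2.821 = 0.564 in (exactly 22/39)
P = 0.520 ≤ Ia = 0.564 in: entire storm abstracted, Q = 0.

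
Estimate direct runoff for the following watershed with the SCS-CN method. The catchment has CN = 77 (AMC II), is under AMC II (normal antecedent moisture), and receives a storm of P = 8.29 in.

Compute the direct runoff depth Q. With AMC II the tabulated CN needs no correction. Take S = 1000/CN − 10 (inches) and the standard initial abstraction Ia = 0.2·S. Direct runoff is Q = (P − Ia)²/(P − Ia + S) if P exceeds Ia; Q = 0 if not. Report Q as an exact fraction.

Q = 3508548289/633194100 in ≈ 5.541 in

CN(II) = 77; AMC II needs no correction.
Max retention: S = 1000/77 − 10 = 230/77 in (≈ 2.987 in)
Ia = 0.2·(230/77) = 46/77 in ≈ 0.597 in
Excess rainfall: 8.290 − 0.597 = 7.693 in; P > Ia so Q > 0
Runoff Q = (P−Ia)²/(P−Ia+S) = (7.693)²/(7.693+2.987) = 3508548289/633194100 ≈ 5.541 in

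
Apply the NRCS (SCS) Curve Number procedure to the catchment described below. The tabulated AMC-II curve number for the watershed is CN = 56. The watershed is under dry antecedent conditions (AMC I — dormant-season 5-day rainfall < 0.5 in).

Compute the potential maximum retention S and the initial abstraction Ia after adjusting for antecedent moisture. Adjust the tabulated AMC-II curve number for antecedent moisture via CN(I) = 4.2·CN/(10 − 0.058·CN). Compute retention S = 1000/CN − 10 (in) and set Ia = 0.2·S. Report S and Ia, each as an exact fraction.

S = 2750/147 in ≈ 18.707 in; Ia = 550/147 in ≈ 3.741 in

CN(I) from CN(II)=56: (4.2·56)/(10 − 0.058·56) = 7350/211 ≈ 34.834
Max retention: S = 1000/(7350/211) − 10 = 2750/147 in (≈ 18.707 in)
Ia = 0.2·(2750/147) = 550/147 in ≈ 3.741 in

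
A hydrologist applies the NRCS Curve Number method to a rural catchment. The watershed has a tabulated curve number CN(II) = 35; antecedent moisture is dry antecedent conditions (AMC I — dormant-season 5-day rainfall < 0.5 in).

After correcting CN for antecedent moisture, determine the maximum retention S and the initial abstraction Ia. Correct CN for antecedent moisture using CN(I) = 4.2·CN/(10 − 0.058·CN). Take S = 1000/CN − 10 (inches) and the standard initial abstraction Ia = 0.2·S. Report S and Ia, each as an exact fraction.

S = 6500/147 in ≈ 44.218 in; Ia = 1300/147 in ≈ 8.844 in

Dry (AMC I): CN(I) = 4.2·35/(10 − 0.058·35) = 147/(797/100) = 14700/797 ≈ 18.444
Max retention: S = 1000/(14700/797) − 10 = 6500/147 in (≈ 44.218 in)
Initial abstraction Ia = S/5 = (6500/147)/5 = 1300/147 ≈ 8.844 in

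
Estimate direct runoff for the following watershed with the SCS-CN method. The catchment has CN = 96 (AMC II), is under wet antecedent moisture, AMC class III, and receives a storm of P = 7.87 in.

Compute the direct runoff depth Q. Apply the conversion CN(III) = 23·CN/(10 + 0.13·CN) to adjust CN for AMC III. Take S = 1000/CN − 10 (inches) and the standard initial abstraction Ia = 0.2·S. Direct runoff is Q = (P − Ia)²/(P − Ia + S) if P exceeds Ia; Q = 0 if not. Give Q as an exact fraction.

Adjust CN=96 to AMC III: 23·96/(10 + 0.13·96) → 2208 ÷ (562/25) = 27600/281 ≈ 98.221
S = 1000/(27600/281) − 10 = 25/138 in ≈ 0.181 in
Ia = 0.2·(25/138) = 5/138 in ≈ 0.036 in
P − Ia = 7.870 − 0.036 = 54053/6900 ≈ 7.834 in (> 0, runoff occurs)
Q: (54053/6900)² ÷ (55303/6900) = 2921726809/381590700 in (≈ 7.657 in)

Q = 2921726809/381590700 in ≈ 7.657 in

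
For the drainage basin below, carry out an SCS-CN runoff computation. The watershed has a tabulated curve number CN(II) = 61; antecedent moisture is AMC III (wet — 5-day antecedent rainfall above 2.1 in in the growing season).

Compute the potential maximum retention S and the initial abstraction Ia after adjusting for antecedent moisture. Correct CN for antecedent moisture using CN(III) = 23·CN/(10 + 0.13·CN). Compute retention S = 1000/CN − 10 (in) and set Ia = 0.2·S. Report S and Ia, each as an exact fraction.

S = 3900/1403 in ≈ 2.780 in; Ia = 780/1403 in ≈ 0.556 in

CN(III) from CN(II)=61: (23·61)/(10 + 0.13·61) = 140300/1793 ≈ 78.249
S = 1000/(140300/1793) − 10 = 3900/1403 in ≈ 2.780 in
Initial abstraction Ia = S/5 = (3900/1403)/5 = 780/1403 ≈ 0.556 in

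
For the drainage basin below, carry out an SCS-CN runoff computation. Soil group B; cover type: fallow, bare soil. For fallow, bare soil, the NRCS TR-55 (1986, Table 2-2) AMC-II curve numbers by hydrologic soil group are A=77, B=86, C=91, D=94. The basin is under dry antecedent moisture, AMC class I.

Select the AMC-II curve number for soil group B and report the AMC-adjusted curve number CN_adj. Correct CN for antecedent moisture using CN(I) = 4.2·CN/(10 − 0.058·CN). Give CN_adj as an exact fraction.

NRCS table: fallow, bare soil, soil group B → CN(II) = 86
CN(I) from CN(II)=86: (4.2·86)/(10 − 0.058·86) = 12900/179 ≈ 72.067

CN_adj = 12900/179 ≈ 72.067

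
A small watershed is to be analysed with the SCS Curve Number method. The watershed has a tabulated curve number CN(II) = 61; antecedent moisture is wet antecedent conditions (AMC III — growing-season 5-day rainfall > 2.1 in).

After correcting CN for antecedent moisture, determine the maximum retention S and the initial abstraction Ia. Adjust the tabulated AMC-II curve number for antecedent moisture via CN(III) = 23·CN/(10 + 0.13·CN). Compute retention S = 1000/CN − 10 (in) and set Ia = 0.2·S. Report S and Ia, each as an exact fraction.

S = 3900/1403 in ≈ 2.780 in; Ia = 780/1403 in ≈ 0.556 in

Adjust CN=61 to AMC III: 23·61/(10 + 0.13·61) → 1403 ÷ (1793/100) = 140300/1793 ≈ 78.249
Retention S: 1000/CN − 10 with CN=78.249 → S = 3900/1403 ≈ 2.780 in
Initial abstraction Ia = S/5 = (3900/1403)/5 = 780/1403 ≈ 0.556 in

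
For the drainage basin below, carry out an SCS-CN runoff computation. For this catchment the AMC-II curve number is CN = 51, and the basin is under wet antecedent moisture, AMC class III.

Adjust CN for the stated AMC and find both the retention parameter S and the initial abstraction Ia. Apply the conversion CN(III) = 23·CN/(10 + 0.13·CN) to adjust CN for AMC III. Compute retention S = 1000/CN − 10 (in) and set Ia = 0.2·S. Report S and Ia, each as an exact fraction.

CN(III) from CN(II)=51: (23·51)/(10 + 0.13·51) = 117300/1663 ≈ 70.535
Retention S: 1000/CN − 10 with CN=70.535 → S = 4900/1173 ≈ 4.177 in
Ia = 0.2·(4900/1173) = 980/1173 in ≈ 0.835 in

S = 4900/1173 in ≈ 4.177 in; Ia = 980/1173 in ≈ 0.835 in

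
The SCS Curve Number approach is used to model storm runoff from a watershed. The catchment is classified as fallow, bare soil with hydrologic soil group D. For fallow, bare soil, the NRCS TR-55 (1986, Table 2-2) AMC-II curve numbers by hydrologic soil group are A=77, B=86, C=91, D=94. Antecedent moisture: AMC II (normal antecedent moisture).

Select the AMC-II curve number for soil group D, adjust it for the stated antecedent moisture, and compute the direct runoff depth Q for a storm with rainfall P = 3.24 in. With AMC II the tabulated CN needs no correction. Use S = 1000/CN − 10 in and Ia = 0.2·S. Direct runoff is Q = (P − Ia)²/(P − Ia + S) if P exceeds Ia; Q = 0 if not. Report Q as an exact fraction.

Q = 4457883/1726075 in ≈ 2.583 in

NRCS table: fallow, bare soil, soil group D → CN(II) = 94
AMC II — tabulated CN = 94 applies directly.
S = 1000/94 − 10 = 30/47 in ≈ 0.638 in
Ia = 0.2S: 0.2·0.638 = 0.128 in (exactly 6/47)
Excess rainfall: 3.240 − 0.128 = 3.112 in; P > Ia so Q > 0
Q = (3657/1175)²/((3657/1175) + 30/47) = (13373649/1380625)/(4407/1175) = 4457883/1726075 in ≈ 2.583 in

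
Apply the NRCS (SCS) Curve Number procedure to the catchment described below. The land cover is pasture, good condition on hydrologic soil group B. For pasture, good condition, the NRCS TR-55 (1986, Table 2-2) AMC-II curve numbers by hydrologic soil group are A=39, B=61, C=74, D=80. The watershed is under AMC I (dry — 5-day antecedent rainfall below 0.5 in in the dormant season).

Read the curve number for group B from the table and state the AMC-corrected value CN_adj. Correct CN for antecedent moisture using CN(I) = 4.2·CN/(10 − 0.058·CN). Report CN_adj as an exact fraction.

NRCS table: pasture, good condition, soil group B → CN(II) = 61
CN(I) from CN(II)=61: (4.2·61)/(10 − 0.058·61) = 42700/1077 ≈ 39.647

CN_adj = 42700/1077 ≈ 39.647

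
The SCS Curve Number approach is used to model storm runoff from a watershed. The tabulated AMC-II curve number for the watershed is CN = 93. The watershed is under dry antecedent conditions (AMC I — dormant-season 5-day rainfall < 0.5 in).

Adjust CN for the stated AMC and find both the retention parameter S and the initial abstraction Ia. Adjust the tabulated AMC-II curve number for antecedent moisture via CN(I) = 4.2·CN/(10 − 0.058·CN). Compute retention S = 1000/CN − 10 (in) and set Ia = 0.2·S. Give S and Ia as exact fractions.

S = 500/279 in ≈ 1.792 in; Ia = 100/279 in ≈ 0.358 in

Adjust CN=93 to AMC I: 4.2·93/(10 − 0.058·93) → (1953/5) ÷ (2303/500) = 27900/329 ≈ 84.802
S = 1000/(27900/329) − 10 = 500/279 in ≈ 1.792 in
Ia = 0.2·(500/279) = 100/279 in ≈ 0.358 in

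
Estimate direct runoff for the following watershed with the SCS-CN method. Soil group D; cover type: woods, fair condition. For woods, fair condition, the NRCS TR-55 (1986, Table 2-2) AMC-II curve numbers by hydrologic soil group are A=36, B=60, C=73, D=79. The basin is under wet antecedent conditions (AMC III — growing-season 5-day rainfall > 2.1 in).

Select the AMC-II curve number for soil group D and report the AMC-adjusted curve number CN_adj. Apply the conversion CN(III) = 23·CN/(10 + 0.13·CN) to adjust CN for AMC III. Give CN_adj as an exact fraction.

NRCS table: woods, fair condition, soil group D → CN(II) = 79
Adjust CN=79 to AMC III: 23·79/(10 + 0.13·79) → 1817 ÷ (2027/100) = 181700/2027 ≈ 89.640

CN_adj = 181700/2027 ≈ 89.640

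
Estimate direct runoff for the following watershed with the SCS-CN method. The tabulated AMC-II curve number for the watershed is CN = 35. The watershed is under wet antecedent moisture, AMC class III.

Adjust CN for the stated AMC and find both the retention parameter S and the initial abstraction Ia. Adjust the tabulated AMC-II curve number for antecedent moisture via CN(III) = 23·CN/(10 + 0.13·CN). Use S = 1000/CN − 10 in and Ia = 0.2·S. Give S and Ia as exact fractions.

S = 1300/161 in ≈ 8.075 in; Ia = 260/161 in ≈ 1.615 in

Adjust CN=35 to AMC III: 23·35/(10 + 0.13·35) → 805 ÷ (291/20) = 16100/291 ≈ 55.326
Max retention: S = 1000/(16100/291) − 10 = 1300/161 in (≈ 8.075 in)
Initial abstraction Ia = S/5 = (1300/161)/5 = 260/161 ≈ 1.615 in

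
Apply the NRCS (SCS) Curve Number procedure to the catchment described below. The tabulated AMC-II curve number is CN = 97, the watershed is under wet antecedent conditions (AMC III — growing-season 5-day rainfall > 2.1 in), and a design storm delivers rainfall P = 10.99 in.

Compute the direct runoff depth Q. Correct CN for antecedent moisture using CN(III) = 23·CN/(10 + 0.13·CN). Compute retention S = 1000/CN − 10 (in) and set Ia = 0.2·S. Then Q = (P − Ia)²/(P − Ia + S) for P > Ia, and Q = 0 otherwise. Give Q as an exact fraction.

CN(III) from CN(II)=97: (23·97)/(10 + 0.13·97) = 223100/2261 ≈ 98.673
Retention S: 1000/CN − 10 with CN=98.673 → S = 300/2231 ≈ 0.134 in
Initial abstraction Ia = S/5 = (300/2231)/5 = 60/2231 ≈ 0.027 in
Excess rainfall: 10.990 − 0.027 = 10.963 in; P > Ia so Q > 0
Runoff Q = (P−Ia)²/(P−Ia+S) = (10.963)²/(10.963+0.134) = 5982275165161/552366373900 ≈ 10.830 in

Q = 5982275165161/552366373900 in ≈ 10.830 in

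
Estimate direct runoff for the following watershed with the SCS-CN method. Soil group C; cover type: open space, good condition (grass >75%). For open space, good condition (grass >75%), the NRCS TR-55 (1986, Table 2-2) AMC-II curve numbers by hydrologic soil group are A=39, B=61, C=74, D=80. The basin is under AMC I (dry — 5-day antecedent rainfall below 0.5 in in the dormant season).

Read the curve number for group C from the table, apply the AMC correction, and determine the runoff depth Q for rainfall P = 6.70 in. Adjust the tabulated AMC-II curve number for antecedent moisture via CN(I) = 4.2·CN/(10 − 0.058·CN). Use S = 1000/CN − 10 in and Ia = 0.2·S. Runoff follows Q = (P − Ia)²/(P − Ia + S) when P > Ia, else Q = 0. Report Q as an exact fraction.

NRCS table: open space, good condition (grass >75%), soil group C → CN(II) = 74
CN(I) from CN(II)=74: (4.2·74)/(10 − 0.058·74) = 77700/1427 ≈ 54.450
Max retention: S = 1000/(77700/1427) − 10 = 6500/777 in (≈ 8.366 in)
Ia = 0.2·(6500/777) = 1300/777 in ≈ 1.673 in
Since P=6.700 > Ia=1.673: effective rainfall P−Ia = 39059/7770 in
Q = (39059/7770)²/((39059/7770) + 6500/777) = (1525605481/60372900)/(104059/7770) = 1525605481/808538430 in ≈ 1.887 in

Q = 1525605481/808538430 in ≈ 1.887 in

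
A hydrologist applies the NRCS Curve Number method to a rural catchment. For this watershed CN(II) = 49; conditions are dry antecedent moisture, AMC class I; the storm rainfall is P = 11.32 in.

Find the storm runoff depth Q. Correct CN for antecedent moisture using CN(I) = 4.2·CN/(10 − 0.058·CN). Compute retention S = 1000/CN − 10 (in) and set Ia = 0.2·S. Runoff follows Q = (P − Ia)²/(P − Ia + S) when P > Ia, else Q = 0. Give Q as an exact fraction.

Dry (AMC I): CN(I) = 4.2·49/(10 − 0.058·49) = (1029/5)/(3579/500) = 34300/1193 ≈ 28.751
Retention S: 1000/CN − 10 with CN=28.751 → S = 8500/343 ≈ 24.781 in
Ia = 0.2·(8500/343) = 1700/343 in ≈ 4.956 in
P − Ia = 11.320 − 4.956 = 54569/8575 ≈ 6.364 in (> 0, runoff occurs)
Q = (54569/8575)²/((54569/8575) + 8500/343) = (2977775761/73530625)/(267069/8575) = 2977775761/2290116675 in ≈ 1.300 in

Q = 2977775761/2290116675 in ≈ 1.300 in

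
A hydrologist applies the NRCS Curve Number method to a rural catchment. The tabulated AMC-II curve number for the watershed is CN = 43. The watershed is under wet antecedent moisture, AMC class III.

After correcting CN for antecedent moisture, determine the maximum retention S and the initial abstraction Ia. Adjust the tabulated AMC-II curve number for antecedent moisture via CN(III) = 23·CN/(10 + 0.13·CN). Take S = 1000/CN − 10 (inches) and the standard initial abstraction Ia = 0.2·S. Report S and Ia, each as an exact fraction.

Adjust CN=43 to AMC III: 23·43/(10 + 0.13·43) → 989 ÷ (1559/100) = 98900/1559 ≈ 63.438
Retention S: 1000/CN − 10 with CN=63.438 → S = 5700/989 ≈ 5.763 in
Ia = 0.2·(5700/989) = 1140/989 in ≈ 1.153 in

S = 5700/989 in ≈ 5.763 in; Ia = 1140/989 in ≈ 1.153 in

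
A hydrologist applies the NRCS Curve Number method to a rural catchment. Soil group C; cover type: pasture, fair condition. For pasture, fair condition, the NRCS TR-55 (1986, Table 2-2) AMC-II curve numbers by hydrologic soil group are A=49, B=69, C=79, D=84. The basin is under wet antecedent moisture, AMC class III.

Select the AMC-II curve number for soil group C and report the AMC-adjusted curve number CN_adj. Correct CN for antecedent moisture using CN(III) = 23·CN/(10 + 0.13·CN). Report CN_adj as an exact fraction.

CN_adj = 181700/2027 ≈ 89.640

NRCS table: pasture, fair condition, soil group C → CN(II) = 79
Adjust CN=79 to AMC III: 23·79/(10 + 0.13·79) → 1817 ÷ (2027/100) = 181700/2027 ≈ 89.640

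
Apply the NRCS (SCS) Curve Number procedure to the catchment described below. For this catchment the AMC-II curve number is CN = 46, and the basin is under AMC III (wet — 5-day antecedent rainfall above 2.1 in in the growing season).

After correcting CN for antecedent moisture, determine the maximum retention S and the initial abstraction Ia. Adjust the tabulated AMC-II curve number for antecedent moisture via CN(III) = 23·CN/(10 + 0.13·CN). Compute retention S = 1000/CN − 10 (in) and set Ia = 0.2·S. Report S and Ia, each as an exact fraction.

Wet (AMC III): CN(III) = 23·46/(10 + 0.13·46) = 1058/(799/50) = 52900/799 ≈ 66.208
Retention S: 1000/CN − 10 with CN=66.208 → S = 2700/529 ≈ 5.104 in
Ia = 0.2·(2700/529) = 540/529 in ≈ 1.021 in

S = 2700/529 in ≈ 5.104 in; Ia = 540/529 in ≈ 1.021 in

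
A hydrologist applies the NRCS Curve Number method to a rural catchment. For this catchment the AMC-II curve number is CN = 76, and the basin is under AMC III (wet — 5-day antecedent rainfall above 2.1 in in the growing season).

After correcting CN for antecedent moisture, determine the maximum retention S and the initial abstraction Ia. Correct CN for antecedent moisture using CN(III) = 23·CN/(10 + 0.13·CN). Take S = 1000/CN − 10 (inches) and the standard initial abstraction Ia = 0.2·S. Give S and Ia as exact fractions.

Adjust CN=76 to AMC III: 23·76/(10 + 0.13·76) → 1748 ÷ (497/25) = 43700/497 ≈ 87.928
Retention S: 1000/CN − 10 with CN=87.928 → S = 600/437 ≈ 1.373 in
Ia = 0.2S: 0.2·1.373 = 0.275 in (exactly 120/437)

S = 600/437 in ≈ 1.373 in; Ia = 120/437 in ≈ 0.275 in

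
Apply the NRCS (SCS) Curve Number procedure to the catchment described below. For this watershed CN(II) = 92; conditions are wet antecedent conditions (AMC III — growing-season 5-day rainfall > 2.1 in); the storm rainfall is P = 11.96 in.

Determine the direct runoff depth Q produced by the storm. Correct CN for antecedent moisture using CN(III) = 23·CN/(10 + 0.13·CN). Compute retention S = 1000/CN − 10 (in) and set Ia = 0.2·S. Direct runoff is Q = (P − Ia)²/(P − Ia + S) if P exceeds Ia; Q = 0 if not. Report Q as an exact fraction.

Q = 24702723241/2144711475 in ≈ 11.518 in

Adjust CN=92 to AMC III: 23·92/(10 + 0.13·92) → 2116 ÷ (549/25) = 52900/549 ≈ 96.357
Retention S: 1000/CN − 10 with CN=96.357 → S = 200/529 ≈ 0.378 in
Ia = 0.2S: 0.2·0.378 = 0.076 in (exactly 40/529)
Since P=11.960 > Ia=0.076: effective rainfall P−Ia = 157171/13225 in
Q = (157171/13225)²/((157171/13225) + 200/529) = (24702723241/174900625)/(162171/13225) = 24702723241/2144711475 in ≈ 11.518 in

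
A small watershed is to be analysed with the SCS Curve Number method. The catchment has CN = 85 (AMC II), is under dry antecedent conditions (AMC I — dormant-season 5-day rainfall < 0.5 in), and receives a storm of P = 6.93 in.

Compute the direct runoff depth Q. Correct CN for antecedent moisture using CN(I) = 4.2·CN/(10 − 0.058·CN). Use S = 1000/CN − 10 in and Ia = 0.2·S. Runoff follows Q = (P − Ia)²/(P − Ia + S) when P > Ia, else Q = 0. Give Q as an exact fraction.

Q = 5251466089/1457357300 in ≈ 3.603 in

CN(I) from CN(II)=85: (4.2·85)/(10 − 0.058·85) = 11900/169 ≈ 70.414
Retention S: 1000/CN − 10 with CN=70.414 → S = 500/119 ≈ 4.202 in
Initial abstraction Ia = S/5 = (500/119)/5 = 100/119 ≈ 0.840 in
Excess rainfall: 6.930 − 0.840 = 6.090 in; P > Ia so Q > 0
Q = (72467/11900)²/((72467/11900) + 500/119) = (5251466089/141610000)/(122467/11900) = 5251466089/1457357300 in ≈ 3.603 in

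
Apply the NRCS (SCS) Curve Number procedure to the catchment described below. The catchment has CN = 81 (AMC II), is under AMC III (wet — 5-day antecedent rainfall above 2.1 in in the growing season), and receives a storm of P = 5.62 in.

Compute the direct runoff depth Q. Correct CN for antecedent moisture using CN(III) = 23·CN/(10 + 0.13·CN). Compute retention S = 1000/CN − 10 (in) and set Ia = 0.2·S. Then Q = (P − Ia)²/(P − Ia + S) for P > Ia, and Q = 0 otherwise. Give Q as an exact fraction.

Q = 254523277009/55843704450 in ≈ 4.558 in

CN(III) from CN(II)=81: (23·81)/(10 + 0.13·81) = 186300/2053 ≈ 90.745
S = 1000/(186300/2053) − 10 = 1900/1863 in ≈ 1.020 in
Initial abstraction Ia = S/5 = (1900/1863)/5 = 380/1863 ≈ 0.204 in
Since P=5.620 > Ia=0.204: effective rainfall P−Ia = 504503/93150 in
Q = (504503/93150)²/((504503/93150) + 1900/1863) = (254523277009/8676922500)/(599503/93150) = 254523277009/55843704450 in ≈ 4.558 in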